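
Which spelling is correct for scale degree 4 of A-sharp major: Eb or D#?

Each scale degree takes a distinct letter name. Degree 4 of a scale on A must use the letter D.
D# and Eb are enharmonically the same pitch, but only D# uses the letter D, so it is the correct spelling here.

D#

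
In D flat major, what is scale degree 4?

Gb

The Db major scale runs Db Eb F Gb Ab Bb C.
Degree 4 is Gb.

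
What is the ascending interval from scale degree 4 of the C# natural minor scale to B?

Scale degree 4 of C# natural minor is F#.
F# up to B: letters F→B make it a fourth; 5 semitones makes it perfect.

perfect fourth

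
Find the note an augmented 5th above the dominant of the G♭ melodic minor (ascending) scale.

A

The dominant of Gb melodic minor (ascending) is Db.
An augmented fifth (8 semitones) above Db lands on the letter A, giving A.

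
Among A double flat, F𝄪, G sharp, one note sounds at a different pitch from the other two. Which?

In 12-tone equal temperament, enharmonic equivalents share a pitch class. Abb is pitch class 7; F## is pitch class 7; G# is pitch class 8.
Abb and F## share pitch class 7, while G# is pitch class 8.

G#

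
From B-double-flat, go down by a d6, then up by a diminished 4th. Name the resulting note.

Gb

A diminished sixth down from Bbb is D (letter D, 7 semitones down).
A diminished fourth up from D is Gb (letter G, 4 semitones up).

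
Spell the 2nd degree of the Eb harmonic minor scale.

F

The Eb harmonic minor scale runs Eb F Gb Ab Bb Cb D.
Degree 2 is F.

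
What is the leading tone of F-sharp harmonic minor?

The F# harmonic minor scale runs F# G# A B C# D E#.
Degree 7 is E#.

E#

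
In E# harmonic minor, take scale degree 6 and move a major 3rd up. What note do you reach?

E#

Scale degree 6 of E# harmonic minor is C#.
A major third (4 semitones) above C# lands on the letter E, giving E#.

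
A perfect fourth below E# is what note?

B#

A fourth below E lands on the letter B.
A perfect fourth spans 5 semitones, so E# moves to pitch class 0. On the letter B that is B#.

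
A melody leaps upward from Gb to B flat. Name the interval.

major third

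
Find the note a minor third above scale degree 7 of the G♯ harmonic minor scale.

A#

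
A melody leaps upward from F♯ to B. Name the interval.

perfect fourth

Counting letters F–G–A–B gives a fourth.
F#→B = 5 semitones, exactly the perfect fourth.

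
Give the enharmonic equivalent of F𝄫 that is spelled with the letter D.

Plain D sits 1 semitone below Fbb, so on the letter D the same pitch needs a sharp: D#.

D#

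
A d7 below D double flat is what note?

Eb

A seventh below D lands on the letter E.
A diminished seventh spans 9 semitones, so Dbb moves to pitch class 3. On the letter E that is Eb.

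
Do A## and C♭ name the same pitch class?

A## = pitch class 11 and Cb = pitch class 11 — the same pitch class, so they are enharmonic equivalents.

Yes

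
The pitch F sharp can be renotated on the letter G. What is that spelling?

Gb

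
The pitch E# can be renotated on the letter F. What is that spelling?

E# is pitch class 5. The letter F alone is pitch class 5.
Pitch class 5 on F needs no accidental: F.

F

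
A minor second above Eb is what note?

Fb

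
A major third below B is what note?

G

B down a major third is G, so the target letter is G.
From B, a major third is 4 semitones down: G.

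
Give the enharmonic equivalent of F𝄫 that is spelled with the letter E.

Eb

Fbb is pitch class 3. The letter E alone is pitch class 4.
To reach pitch class 3 from E requires an offset of -1 semitone, i.e. flat: Eb.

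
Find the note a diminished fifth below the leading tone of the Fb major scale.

A

The leading tone of Fb major is Eb.
A diminished fifth (6 semitones) below Eb lands on the letter A, giving A.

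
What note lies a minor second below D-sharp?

D down a major second is C, so the target letter is C.
From D#, a minor second is 1 semitone down: C##.

C##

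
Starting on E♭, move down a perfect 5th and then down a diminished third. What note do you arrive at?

F#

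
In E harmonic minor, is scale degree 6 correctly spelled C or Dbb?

C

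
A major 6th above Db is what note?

A sixth above D lands on the letter B.
A major sixth spans 9 semitones, so Db moves to pitch class 10. On the letter B that is Bb.

Bb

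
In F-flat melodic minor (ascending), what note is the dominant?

Degree 5 takes the letter 4 steps above F, which is C.
In melodic minor (ascending), degree 5 sits 7 semitones above the tonic. Fb + 7 semitones is pitch class 11, spelled on C as Cb.

Cb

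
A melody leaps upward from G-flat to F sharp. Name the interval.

augmented seventh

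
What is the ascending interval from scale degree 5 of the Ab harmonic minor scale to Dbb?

Scale degree 5 of Ab harmonic minor is Eb.
Eb up to Dbb: letters E→D make it a seventh; 9 semitones makes it diminished.

diminished seventh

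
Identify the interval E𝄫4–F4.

augmented second

The letter names run E→F, a span of 1 letter step, so the interval is some kind of second.
Ebb to F is 3 semitones. A major second is 2, so 3 makes it augmented.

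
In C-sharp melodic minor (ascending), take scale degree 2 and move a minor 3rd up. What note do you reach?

F#

Scale degree 2 of C# melodic minor (ascending) is D#.
A minor third (3 semitones) above D# lands on the letter F, giving F#.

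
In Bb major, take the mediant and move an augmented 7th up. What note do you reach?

C##

The mediant of Bb major is D.
An augmented seventh (12 semitones) above D lands on the letter C, giving C##.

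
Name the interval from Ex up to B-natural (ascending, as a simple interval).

doubly diminished fifth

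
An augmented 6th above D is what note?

D up a major sixth is B, so the target letter is B.
From D, an augmented sixth is 10 semitones up: B#.

B#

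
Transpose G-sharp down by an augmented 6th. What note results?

Bb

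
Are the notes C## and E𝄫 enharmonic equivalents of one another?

Yes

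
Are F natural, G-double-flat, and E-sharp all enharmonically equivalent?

Yes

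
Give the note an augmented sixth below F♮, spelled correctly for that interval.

Abb

A sixth below F lands on the letter A.
An augmented sixth spans 10 semitones, so F moves to pitch class 7. On the letter A that is Abb.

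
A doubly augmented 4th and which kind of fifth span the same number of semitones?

perfect

A doubly augmented fourth spans 7 semitones.
A fifth spanning 7 semitones is perfect (the perfect fifth is 7).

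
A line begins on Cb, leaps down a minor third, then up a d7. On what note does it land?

Gbb

A minor third down from Cb is Ab (letter A, 3 semitones down).
A diminished seventh up from Ab is Gbb (letter G, 9 semitones up).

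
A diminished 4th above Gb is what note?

A fourth above G lands on the letter C.
A diminished fourth spans 4 semitones, so Gb moves to pitch class 10. On the letter C that is Cbb.

Cbb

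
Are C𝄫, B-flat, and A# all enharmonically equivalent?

Yes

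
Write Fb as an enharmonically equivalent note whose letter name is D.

D##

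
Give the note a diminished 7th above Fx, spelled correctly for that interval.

E

F up a major seventh is E, so the target letter is E.
From F##, a diminished seventh is 9 semitones up: E.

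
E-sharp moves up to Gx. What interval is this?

major third

Counting letters E–F–G gives a third.
E#→G## = 4 semitones, exactly the major third.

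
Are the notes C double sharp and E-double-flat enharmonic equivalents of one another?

C## = pitch class 2 and Ebb = pitch class 2 — the same pitch class, so they are enharmonic equivalents.

Yes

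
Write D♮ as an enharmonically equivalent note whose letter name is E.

Ebb

Plain E sits 2 semitones above D, so on the letter E the same pitch needs a double flat: Ebb.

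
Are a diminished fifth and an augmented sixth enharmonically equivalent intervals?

No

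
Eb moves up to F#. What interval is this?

augmented second

The letter names run E→F, a span of 1 letter step, so the interval is some kind of second.
Eb to F# is 3 semitones. A major second is 2, so 3 makes it augmented.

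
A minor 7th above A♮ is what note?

A seventh above A lands on the letter G.
A minor seventh spans 10 semitones, so A moves to pitch class 7. On the letter G that is G.

G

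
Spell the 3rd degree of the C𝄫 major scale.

Degree 3 takes the letter 2 steps above C, which is E.
In major, degree 3 sits 4 semitones above the tonic. Cbb + 4 semitones is pitch class 2, spelled on E as Ebb.

Ebb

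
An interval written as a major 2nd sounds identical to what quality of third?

A major second spans 2 semitones.
A third spanning 2 semitones is diminished (the major third is 4).

diminished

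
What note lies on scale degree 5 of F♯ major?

C#

The F# major scale runs F# G# A# B C# D# E#.
Degree 5 is C#.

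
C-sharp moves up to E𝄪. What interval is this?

augmented third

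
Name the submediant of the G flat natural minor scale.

Degree 6 takes the letter 5 steps above G, which is E.
In natural minor, degree 6 sits 8 semitones above the tonic. Gb + 8 semitones is pitch class 2, spelled on E as Ebb.

Ebb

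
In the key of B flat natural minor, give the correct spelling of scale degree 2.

C

Degree 2 takes the letter 1 step above B, which is C.
In natural minor, degree 2 sits 2 semitones above the tonic. Bb + 2 semitones is pitch class 0, spelled on C as C.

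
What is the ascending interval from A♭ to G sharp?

augmented seventh

The letter names run A→G, a span of 6 letter steps, so the interval is some kind of seventh.
Ab to G# is 12 semitones. A major seventh is 11, so 12 makes it augmented.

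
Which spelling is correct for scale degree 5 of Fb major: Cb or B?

Cb

Each scale degree takes a distinct letter name. Degree 5 of a scale on F must use the letter C.
Cb and B are enharmonically the same pitch, but only Cb uses the letter C, so it is the correct spelling here.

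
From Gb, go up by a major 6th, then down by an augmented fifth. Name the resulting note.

Abb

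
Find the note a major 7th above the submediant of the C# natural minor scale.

The submediant of C# natural minor is A.
A major seventh (11 semitones) above A lands on the letter G, giving G#.

G#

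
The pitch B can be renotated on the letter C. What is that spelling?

Cb

Plain C sits 1 semitone above B, so on the letter C the same pitch needs a flat: Cb.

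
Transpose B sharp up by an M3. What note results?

D##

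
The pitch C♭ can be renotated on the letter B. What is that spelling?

B

Plain B sits at the same pitch as Cb, so on the letter B the same pitch needs a natural: B.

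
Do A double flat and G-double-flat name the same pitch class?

No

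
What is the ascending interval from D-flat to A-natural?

Counting letters D–E–F–G–A gives a fifth.
Db→A = 8 semitones, 1 wider than the perfect fifth (7), so augmented.

augmented fifth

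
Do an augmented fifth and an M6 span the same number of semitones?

No

An augmented fifth spans 8 semitones; a major sixth spans 9.
The spans differ, so they are not enharmonic equivalents.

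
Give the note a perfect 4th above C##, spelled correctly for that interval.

F##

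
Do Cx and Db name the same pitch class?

No

Two spellings are enharmonically equivalent only if they share a pitch class.
Here C## → 2, Db → 1; 1 ≠ 2, so they are not.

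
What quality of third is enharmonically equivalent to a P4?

A perfect fourth spans 5 semitones.
A third spanning 5 semitones is augmented (the major third is 4).

augmented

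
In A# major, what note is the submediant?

F##

The A# major scale runs A# B# C## D# E# F## G##.
Degree 6 is F##.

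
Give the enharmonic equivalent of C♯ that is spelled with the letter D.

Db

C# is pitch class 1. The letter D alone is pitch class 2.
To reach pitch class 1 from D requires an offset of -1 semitone, i.e. flat: Db.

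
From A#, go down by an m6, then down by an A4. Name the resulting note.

G#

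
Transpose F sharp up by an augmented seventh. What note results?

E##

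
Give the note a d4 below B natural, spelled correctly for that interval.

F##

B down a perfect fourth is F#, so the target letter is F.
From B, a diminished fourth is 4 semitones down: F##.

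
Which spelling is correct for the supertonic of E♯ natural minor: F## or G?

F##

Each scale degree takes a distinct letter name. Degree 2 of a scale on E must use the letter F.
F## and G are enharmonically the same pitch, but only F## uses the letter F, so it is the correct spelling here.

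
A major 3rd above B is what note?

A third above B lands on the letter D.
A major third spans 4 semitones, so B moves to pitch class 3. On the letter D that is D#.

D#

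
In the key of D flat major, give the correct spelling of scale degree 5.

Ab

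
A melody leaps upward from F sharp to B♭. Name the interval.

diminished fourth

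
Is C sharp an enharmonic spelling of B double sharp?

C# is pitch class 1; B## is pitch class 1.
All spellings map to pitch class 1, so they are enharmonically equivalent.

Yes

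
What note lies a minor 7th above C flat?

A seventh above C lands on the letter B.
A minor seventh spans 10 semitones, so Cb moves to pitch class 9. On the letter B that is Bbb.

Bbb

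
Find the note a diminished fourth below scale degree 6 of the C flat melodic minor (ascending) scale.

Scale degree 6 of Cb melodic minor (ascending) is Ab.
A diminished fourth (4 semitones) below Ab lands on the letter E, giving E.

E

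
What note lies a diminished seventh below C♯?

D##

C down a major seventh is Db, so the target letter is D.
From C#, a diminished seventh is 9 semitones down: D##.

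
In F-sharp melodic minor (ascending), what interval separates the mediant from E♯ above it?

augmented fifth

The mediant of F# melodic minor (ascending) is A.
A up to E#: letters A→E make it a fifth; 8 semitones makes it augmented.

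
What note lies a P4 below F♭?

Cb

F down a perfect fourth is C, so the target letter is C.
From Fb, a perfect fourth is 5 semitones down: Cb.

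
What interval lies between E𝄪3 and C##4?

minor sixth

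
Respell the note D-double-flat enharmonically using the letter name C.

C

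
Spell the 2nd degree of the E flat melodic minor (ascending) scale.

The Eb melodic minor (ascending) scale runs Eb F Gb Ab Bb C D.
Degree 2 is F.

F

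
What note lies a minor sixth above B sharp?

B up a major sixth is G#, so the target letter is G.
From B#, a minor sixth is 8 semitones up: G#.

G#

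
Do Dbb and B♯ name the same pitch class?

Dbb is pitch class 0; B# is pitch class 0.
All spellings map to pitch class 0, so they are enharmonically equivalent.

Yes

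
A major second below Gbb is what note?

Fbb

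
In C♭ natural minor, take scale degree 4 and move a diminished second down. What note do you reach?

E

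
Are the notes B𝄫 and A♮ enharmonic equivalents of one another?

Yes

Bbb = pitch class 9 and A = pitch class 9 — the same pitch class, so they are enharmonic equivalents.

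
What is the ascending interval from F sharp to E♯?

major seventh

Counting letters F–G–A–B–C–D–E gives a seventh.
F#→E# = 11 semitones, exactly the major seventh.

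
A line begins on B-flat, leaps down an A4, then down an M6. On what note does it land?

Abb

An augmented fourth down from Bb is Fb (letter F, 6 semitones down).
A major sixth down from Fb is Abb (letter A, 9 semitones down).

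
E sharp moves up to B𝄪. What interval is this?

augmented fifth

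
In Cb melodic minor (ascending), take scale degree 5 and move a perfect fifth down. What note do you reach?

Cb

Scale degree 5 of Cb melodic minor (ascending) is Gb.
A perfect fifth (7 semitones) below Gb lands on the letter C, giving Cb.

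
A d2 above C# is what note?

A second above C lands on the letter D.
A diminished second spans 0 semitones, so C# moves to pitch class 1. On the letter D that is Db.

Db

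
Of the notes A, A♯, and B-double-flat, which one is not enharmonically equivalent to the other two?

A#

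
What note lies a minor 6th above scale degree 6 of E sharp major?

Scale degree 6 of E# major is C##.
A minor sixth (8 semitones) above C## lands on the letter A, giving A#.

A#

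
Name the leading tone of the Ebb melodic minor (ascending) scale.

Db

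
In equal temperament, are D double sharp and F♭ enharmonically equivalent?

D## is pitch class 4; Fb is pitch class 4.
All spellings map to pitch class 4, so they are enharmonically equivalent.

Yes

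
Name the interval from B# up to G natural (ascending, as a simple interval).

Counting letters B–C–D–E–F–G gives a sixth.
B#→G = 7 semitones, 2 narrower than the major sixth (9), so diminished.

diminished sixth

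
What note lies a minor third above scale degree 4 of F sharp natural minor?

D

Scale degree 4 of F# natural minor is B.
A minor third (3 semitones) above B lands on the letter D, giving D.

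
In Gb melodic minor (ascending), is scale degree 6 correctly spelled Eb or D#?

Eb

Each scale degree takes a distinct letter name. Degree 6 of a scale on G must use the letter E.
Eb and D# are enharmonically the same pitch, but only Eb uses the letter E, so it is the correct spelling here.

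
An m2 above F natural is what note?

F up a major second is G, so the target letter is G.
From F, a minor second is 1 semitone up: Gb.

Gb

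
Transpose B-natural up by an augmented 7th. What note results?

B up a major seventh is A#, so the target letter is A.
From B, an augmented seventh is 12 semitones up: A##.

A##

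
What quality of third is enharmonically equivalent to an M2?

A major second spans 2 semitones.
A third spanning 2 semitones is diminished (the major third is 4).

diminished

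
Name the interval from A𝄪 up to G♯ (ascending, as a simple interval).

The letter names run A→G, a span of 6 letter steps, so the interval is some kind of seventh.
A## to G# is 9 semitones. A major seventh is 11, so 9 makes it diminished.

diminished seventh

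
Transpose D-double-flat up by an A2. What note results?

A second above D lands on the letter E.
An augmented second spans 3 semitones, so Dbb moves to pitch class 3. On the letter E that is Eb.

Eb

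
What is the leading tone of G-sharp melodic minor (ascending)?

Degree 7 takes the letter 6 steps above G, which is F.
In melodic minor (ascending), degree 7 sits 11 semitones above the tonic. G# + 11 semitones is pitch class 7, spelled on F as F##.

F##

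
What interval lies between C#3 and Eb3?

diminished third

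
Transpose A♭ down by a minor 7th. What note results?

A down a major seventh is Bb, so the target letter is B.
From Ab, a minor seventh is 10 semitones down: Bb.

Bb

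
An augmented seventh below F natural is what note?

Gbb

A seventh below F lands on the letter G.
An augmented seventh spans 12 semitones, so F moves to pitch class 5. On the letter G that is Gbb.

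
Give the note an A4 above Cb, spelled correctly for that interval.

C up a perfect fourth is F, so the target letter is F.
From Cb, an augmented fourth is 6 semitones up: F.

F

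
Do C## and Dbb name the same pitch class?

C## is pitch class 2; Dbb is pitch class 0.
The pitch classes differ (2 vs. 0), so they are not enharmonic equivalents.

No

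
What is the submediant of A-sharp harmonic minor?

Degree 6 takes the letter 5 steps above A, which is F.
In harmonic minor, degree 6 sits 8 semitones above the tonic. A# + 8 semitones is pitch class 6, spelled on F as F#.

F#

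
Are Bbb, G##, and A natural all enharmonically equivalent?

Yes

Bbb is pitch class 9; G## is pitch class 9; A is pitch class 9.
All spellings map to pitch class 9, so they are enharmonically equivalent.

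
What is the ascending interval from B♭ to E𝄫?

diminished fourth

Counting letters B–C–D–E gives a fourth.
Bb→Ebb = 4 semitones, 1 narrower than the perfect fourth (5), so diminished.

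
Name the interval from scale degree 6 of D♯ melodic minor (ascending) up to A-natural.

Scale degree 6 of D# melodic minor (ascending) is B#.
B# up to A: letters B→A make it a seventh; 9 semitones makes it diminished.

diminished seventh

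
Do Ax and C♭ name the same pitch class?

A## is pitch class 11; Cb is pitch class 11.
All spellings map to pitch class 11, so they are enharmonically equivalent.

Yes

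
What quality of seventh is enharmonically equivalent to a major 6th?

A major sixth spans 9 semitones.
A seventh spanning 9 semitones is diminished (the major seventh is 11).

diminished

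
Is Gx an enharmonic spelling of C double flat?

No

G## is pitch class 9; Cbb is pitch class 10.
The pitch classes differ (9 vs. 10), so they are not enharmonic equivalents.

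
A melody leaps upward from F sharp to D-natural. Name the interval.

minor sixth

Counting letters F–G–A–B–C–D gives a sixth.
F#→D = 8 semitones, 1 narrower than the major sixth (9), so minor.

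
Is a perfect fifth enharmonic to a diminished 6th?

Yes

A perfect fifth spans 7 semitones; a diminished sixth spans 7.
They are enharmonically equivalent.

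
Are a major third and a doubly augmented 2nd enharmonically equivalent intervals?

A major third spans 4 semitones; a doubly augmented second spans 4.
They are enharmonically equivalent.

Yes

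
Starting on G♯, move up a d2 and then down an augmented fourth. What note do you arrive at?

Ebb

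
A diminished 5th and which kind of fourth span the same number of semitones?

augmented

A diminished fifth spans 6 semitones.
A fourth spanning 6 semitones is augmented (the perfect fourth is 5).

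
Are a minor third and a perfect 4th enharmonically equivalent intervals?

No

A minor third spans 3 semitones; a perfect fourth spans 5.
The spans differ, so they are not enharmonic equivalents.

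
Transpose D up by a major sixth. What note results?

B

D up a major sixth is B, so the target letter is B.
From D, a major sixth is 9 semitones up: B.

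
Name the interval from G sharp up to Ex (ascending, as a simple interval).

augmented sixth

The letter names run G→E, a span of 5 letter steps, so the interval is some kind of sixth.
G# to E## is 10 semitones. A major sixth is 9, so 10 makes it augmented.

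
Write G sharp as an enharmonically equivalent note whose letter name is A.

Ab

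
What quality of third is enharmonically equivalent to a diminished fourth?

major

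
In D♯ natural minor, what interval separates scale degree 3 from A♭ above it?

diminished third

Scale degree 3 of D# natural minor is F#.
F# up to Ab: letters F→A make it a third; 2 semitones makes it diminished.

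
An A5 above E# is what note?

E up a perfect fifth is B, so the target letter is B.
From E#, an augmented fifth is 8 semitones up: B##.

B##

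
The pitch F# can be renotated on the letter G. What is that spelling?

Gb

F# is pitch class 6. The letter G alone is pitch class 7.
To reach pitch class 6 from G requires an offset of -1 semitone, i.e. flat: Gb.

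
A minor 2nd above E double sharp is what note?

F##

E up a major second is F#, so the target letter is F.
From E##, a minor second is 1 semitone up: F##.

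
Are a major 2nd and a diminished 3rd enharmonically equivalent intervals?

A major second spans 2 semitones; a diminished third spans 2.
They are enharmonically equivalent.

Yes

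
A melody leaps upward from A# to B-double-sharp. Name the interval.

augmented second

Counting letters A–B gives a second.
A#→B## = 3 semitones, 1 wider than the major second (2), so augmented.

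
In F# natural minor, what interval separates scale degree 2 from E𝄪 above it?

Scale degree 2 of F# natural minor is G#.
G# up to E##: letters G→E make it a sixth; 10 semitones makes it augmented.

augmented sixth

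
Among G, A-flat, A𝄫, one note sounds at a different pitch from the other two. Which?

Ab

In 12-tone equal temperament, enharmonic equivalents share a pitch class. G is pitch class 7; Ab is pitch class 8; Abb is pitch class 7.
G and Abb share pitch class 7, while Ab is pitch class 8.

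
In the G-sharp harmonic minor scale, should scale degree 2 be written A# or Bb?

Each scale degree takes a distinct letter name. Degree 2 of a scale on G must use the letter A.
A# and Bb are enharmonically the same pitch, but only A# uses the letter A, so it is the correct spelling here.

A#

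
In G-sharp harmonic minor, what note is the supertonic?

A#

Degree 2 takes the letter 1 step above G, which is A.
In harmonic minor, degree 2 sits 2 semitones above the tonic. G# + 2 semitones is pitch class 10, spelled on A as A#.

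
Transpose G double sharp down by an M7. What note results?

A#

G down a major seventh is Ab, so the target letter is A.
From G##, a major seventh is 11 semitones down: A#.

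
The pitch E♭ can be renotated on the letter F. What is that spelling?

Fbb

Eb is pitch class 3. The letter F alone is pitch class 5.
To reach pitch class 3 from F requires an offset of -2 semitones, i.e. double flat: Fbb.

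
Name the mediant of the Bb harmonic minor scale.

Db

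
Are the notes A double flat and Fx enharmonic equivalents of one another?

Abb = pitch class 7 and F## = pitch class 7 — the same pitch class, so they are enharmonic equivalents.

Yes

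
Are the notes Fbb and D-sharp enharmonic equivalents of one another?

Yes

Fbb is pitch class 3; D# is pitch class 3.
All spellings map to pitch class 3, so they are enharmonically equivalent.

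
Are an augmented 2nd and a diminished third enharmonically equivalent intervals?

An augmented second spans 3 semitones; a diminished third spans 2.
The spans differ, so they are not enharmonic equivalents.

No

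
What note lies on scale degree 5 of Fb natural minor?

The Fb natural minor scale runs Fb Gb Abb Bbb Cb Dbb Ebb.
Degree 5 is Cb.

Cb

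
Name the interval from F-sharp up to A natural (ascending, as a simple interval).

Counting letters F–G–A gives a third.
F#→A = 3 semitones, 1 narrower than the major third (4), so minor.

minor third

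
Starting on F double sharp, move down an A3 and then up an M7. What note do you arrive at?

C#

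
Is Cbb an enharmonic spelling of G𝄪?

No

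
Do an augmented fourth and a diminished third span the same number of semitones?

No

An augmented fourth spans 6 semitones; a diminished third spans 2.
The spans differ, so they are not enharmonic equivalents.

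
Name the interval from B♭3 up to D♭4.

minor third

The letter names run B→D, a span of 2 letter steps, so the interval is some kind of third.
Bb to Db is 3 semitones. A major third is 4, so 3 makes it minor.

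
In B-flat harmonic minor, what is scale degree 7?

A

Degree 7 takes the letter 6 steps above B, which is A.
In harmonic minor, degree 7 sits 11 semitones above the tonic. Bb + 11 semitones is pitch class 9, spelled on A as A.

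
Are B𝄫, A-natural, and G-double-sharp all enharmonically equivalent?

Yes

Bbb is pitch class 9; A is pitch class 9; G## is pitch class 9.
All spellings map to pitch class 9, so they are enharmonically equivalent.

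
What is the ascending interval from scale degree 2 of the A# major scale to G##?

Scale degree 2 of A# major is B#.
B# up to G##: letters B→G make it a sixth; 9 semitones makes it major.

major sixth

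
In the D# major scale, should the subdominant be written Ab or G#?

Each scale degree takes a distinct letter name. Degree 4 of a scale on D must use the letter G.
G# and Ab are enharmonically the same pitch, but only G# uses the letter G, so it is the correct spelling here.

G#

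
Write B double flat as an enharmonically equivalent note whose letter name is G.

G##

Bbb is pitch class 9. The letter G alone is pitch class 7.
To reach pitch class 9 from G requires an offset of +2 semitones, i.e. double sharp: G##.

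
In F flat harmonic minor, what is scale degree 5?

Cb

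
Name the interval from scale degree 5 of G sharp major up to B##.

augmented sixth

Scale degree 5 of G# major is D#.
D# up to B##: letters D→B make it a sixth; 10 semitones makes it augmented.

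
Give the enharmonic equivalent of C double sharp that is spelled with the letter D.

Plain D sits at the same pitch as C##, so on the letter D the same pitch needs a natural: D.

D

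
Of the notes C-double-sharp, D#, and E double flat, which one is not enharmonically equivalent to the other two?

D#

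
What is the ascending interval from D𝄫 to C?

The letter names run D→C, a span of 6 letter steps, so the interval is some kind of seventh.
Dbb to C is 12 semitones. A major seventh is 11, so 12 makes it augmented.

augmented seventh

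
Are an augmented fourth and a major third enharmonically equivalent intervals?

An augmented fourth spans 6 semitones; a major third spans 4.
The spans differ, so they are not enharmonic equivalents.

No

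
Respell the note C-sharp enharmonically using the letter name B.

B##

Plain B sits 2 semitones below C#, so on the letter B the same pitch needs a double sharp: B##.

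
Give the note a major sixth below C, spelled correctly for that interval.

C down a major sixth is Eb, so the target letter is E.
From C, a major sixth is 9 semitones down: Eb.

Eb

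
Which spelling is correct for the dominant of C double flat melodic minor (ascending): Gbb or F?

Each scale degree takes a distinct letter name. Degree 5 of a scale on C must use the letter G.
Gbb and F are enharmonically the same pitch, but only Gbb uses the letter G, so it is the correct spelling here.

Gbb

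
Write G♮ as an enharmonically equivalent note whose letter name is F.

G is pitch class 7. The letter F alone is pitch class 5.
To reach pitch class 7 from F requires an offset of +2 semitones, i.e. double sharp: F##.

F##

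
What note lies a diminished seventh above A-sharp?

A up a major seventh is G#, so the target letter is G.
From A#, a diminished seventh is 9 semitones up: G.

G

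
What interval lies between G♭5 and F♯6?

augmented seventh

The letter names run G→F, a span of 6 letter steps, so the interval is some kind of seventh.
Gb to F# is 12 semitones. A major seventh is 11, so 12 makes it augmented.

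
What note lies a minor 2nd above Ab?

A up a major second is B, so the target letter is B.
From Ab, a minor second is 1 semitone up: Bbb.

Bbb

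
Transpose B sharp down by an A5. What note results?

E

A fifth below B lands on the letter E.
An augmented fifth spans 8 semitones, so B# moves to pitch class 4. On the letter E that is E.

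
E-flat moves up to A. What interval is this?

augmented fourth

Counting letters E–F–G–A gives a fourth.
Eb→A = 6 semitones, 1 wider than the perfect fourth (5), so augmented.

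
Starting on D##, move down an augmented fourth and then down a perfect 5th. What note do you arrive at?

D#

An augmented fourth down from D## is A# (letter A, 6 semitones down).
A perfect fifth down from A# is D# (letter D, 7 semitones down).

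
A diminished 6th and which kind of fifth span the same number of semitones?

perfect

A diminished sixth spans 7 semitones.
A fifth spanning 7 semitones is perfect (the perfect fifth is 7).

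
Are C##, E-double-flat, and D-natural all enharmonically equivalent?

C## is pitch class 2; Ebb is pitch class 2; D is pitch class 2.
All spellings map to pitch class 2, so they are enharmonically equivalent.

Yes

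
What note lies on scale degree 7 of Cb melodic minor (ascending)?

Bb

The Cb melodic minor (ascending) scale runs Cb Db Ebb Fb Gb Ab Bb.
Degree 7 is Bb.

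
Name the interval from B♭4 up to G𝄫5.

diminished sixth

The letter names run B→G, a span of 5 letter steps, so the interval is some kind of sixth.
Bb to Gbb is 7 semitones. A major sixth is 9, so 7 makes it diminished.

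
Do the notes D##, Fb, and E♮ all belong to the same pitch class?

D## is pitch class 4; Fb is pitch class 4; E is pitch class 4.
All spellings map to pitch class 4, so they are enharmonically equivalent.

Yes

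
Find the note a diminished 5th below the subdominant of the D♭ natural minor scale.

The subdominant of Db natural minor is Gb.
A diminished fifth (6 semitones) below Gb lands on the letter C, giving C.

C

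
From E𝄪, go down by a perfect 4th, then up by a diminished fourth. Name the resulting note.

A perfect fourth down from E## is B## (letter B, 5 semitones down).
A diminished fourth up from B## is E# (letter E, 4 semitones up).

E#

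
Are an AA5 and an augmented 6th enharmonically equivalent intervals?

No

A doubly augmented fifth spans 9 semitones; an augmented sixth spans 10.
The spans differ, so they are not enharmonic equivalents.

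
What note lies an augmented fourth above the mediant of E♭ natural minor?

The mediant of Eb natural minor is Gb.
An augmented fourth (6 semitones) above Gb lands on the letter C, giving C.

C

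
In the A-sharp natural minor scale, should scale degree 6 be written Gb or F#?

Each scale degree takes a distinct letter name. Degree 6 of a scale on A must use the letter F.
F# and Gb are enharmonically the same pitch, but only F# uses the letter F, so it is the correct spelling here.

F#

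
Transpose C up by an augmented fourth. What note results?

C up a perfect fourth is F, so the target letter is F.
From C, an augmented fourth is 6 semitones up: F#.

F#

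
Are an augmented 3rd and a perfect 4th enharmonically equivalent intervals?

An augmented third spans 5 semitones; a perfect fourth spans 5.
They are enharmonically equivalent.

Yes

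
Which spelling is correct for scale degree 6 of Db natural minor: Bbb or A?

Bbb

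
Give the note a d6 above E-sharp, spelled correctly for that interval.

E up a major sixth is C#, so the target letter is C.
From E#, a diminished sixth is 7 semitones up: C.

C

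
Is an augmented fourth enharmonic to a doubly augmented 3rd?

An augmented fourth spans 6 semitones; a doubly augmented third spans 6.
They are enharmonically equivalent.

Yes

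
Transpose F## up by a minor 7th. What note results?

E#

F up a major seventh is E, so the target letter is E.
From F##, a minor seventh is 10 semitones up: E#.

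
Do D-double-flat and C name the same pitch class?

Dbb is pitch class 0; C is pitch class 0.
All spellings map to pitch class 0, so they are enharmonically equivalent.

Yes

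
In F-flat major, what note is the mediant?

Degree 3 takes the letter 2 steps above F, which is A.
In major, degree 3 sits 4 semitones above the tonic. Fb + 4 semitones is pitch class 8, spelled on A as Ab.

Ab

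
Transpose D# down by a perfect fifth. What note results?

G#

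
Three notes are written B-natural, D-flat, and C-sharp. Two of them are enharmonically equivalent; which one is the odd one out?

B

In 12-tone equal temperament, enharmonic equivalents share a pitch class. B is pitch class 11; Db is pitch class 1; C# is pitch class 1.
Db and C# share pitch class 1, while B is pitch class 11.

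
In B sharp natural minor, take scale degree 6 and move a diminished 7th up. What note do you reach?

Scale degree 6 of B# natural minor is G#.
A diminished seventh (9 semitones) above G# lands on the letter F, giving F.

F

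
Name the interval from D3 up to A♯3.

augmented fifth

Counting letters D–E–F–G–A gives a fifth.
D→A# = 8 semitones, 1 wider than the perfect fifth (7), so augmented.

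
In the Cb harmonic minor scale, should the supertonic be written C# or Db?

Each scale degree takes a distinct letter name. Degree 2 of a scale on C must use the letter D.
Db and C# are enharmonically the same pitch, but only Db uses the letter D, so it is the correct spelling here.

Db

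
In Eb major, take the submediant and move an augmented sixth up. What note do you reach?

A#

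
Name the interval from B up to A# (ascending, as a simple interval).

major seventh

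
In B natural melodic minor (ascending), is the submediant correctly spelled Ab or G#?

Each scale degree takes a distinct letter name. Degree 6 of a scale on B must use the letter G.
G# and Ab are enharmonically the same pitch, but only G# uses the letter G, so it is the correct spelling here.

G#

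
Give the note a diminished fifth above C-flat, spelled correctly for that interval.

Gbb

C up a perfect fifth is G, so the target letter is G.
From Cb, a diminished fifth is 6 semitones up: Gbb.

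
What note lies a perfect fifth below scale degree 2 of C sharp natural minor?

Scale degree 2 of C# natural minor is D#.
A perfect fifth (7 semitones) below D# lands on the letter G, giving G#.

G#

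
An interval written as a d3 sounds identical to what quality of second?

A diminished third spans 2 semitones.
A second spanning 2 semitones is major (the major second is 2).

major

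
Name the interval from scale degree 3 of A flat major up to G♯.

Scale degree 3 of Ab major is C.
C up to G#: letters C→G make it a fifth; 8 semitones makes it augmented.

augmented fifth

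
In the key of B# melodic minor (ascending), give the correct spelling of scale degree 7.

A##

The B# melodic minor (ascending) scale runs B# C## D# E# F## G## A##.
Degree 7 is A##.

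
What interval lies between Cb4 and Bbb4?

minor seventh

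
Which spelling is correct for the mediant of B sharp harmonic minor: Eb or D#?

D#

Each scale degree takes a distinct letter name. Degree 3 of a scale on B must use the letter D.
D# and Eb are enharmonically the same pitch, but only D# uses the letter D, so it is the correct spelling here.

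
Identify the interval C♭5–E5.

augmented third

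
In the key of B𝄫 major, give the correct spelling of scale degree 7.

Ab

The Bbb major scale runs Bbb Cb Db Ebb Fb Gb Ab.
Degree 7 is Ab.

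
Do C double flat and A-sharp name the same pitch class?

Cbb = pitch class 10 and A# = pitch class 10 — the same pitch class, so they are enharmonic equivalents.

Yes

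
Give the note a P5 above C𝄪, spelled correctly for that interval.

G##

A fifth above C lands on the letter G.
A perfect fifth spans 7 semitones, so C## moves to pitch class 9. On the letter G that is G##.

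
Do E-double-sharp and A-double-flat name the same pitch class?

E## is pitch class 6; Abb is pitch class 7.
The pitch classes differ (6 vs. 7), so they are not enharmonic equivalents.

No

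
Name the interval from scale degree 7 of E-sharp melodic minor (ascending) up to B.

Scale degree 7 of E# melodic minor (ascending) is D##.
D## up to B: letters D→B make it a sixth; 7 semitones makes it diminished.

diminished sixth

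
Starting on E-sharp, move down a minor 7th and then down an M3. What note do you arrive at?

A minor seventh down from E# is F## (letter F, 10 semitones down).
A major third down from F## is D# (letter D, 4 semitones down).

D#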